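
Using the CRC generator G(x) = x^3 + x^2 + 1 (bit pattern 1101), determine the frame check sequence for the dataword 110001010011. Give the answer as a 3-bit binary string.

000

Append 3 zeros: 110001010011000. Divide by 1101 (XOR where the leading bit is 1):
  pos 0: 1100 XOR 1101 = 0001
  pos 3: 1010 XOR 1101 = 0111
  pos 4: 1111 XOR 1101 = 0010
  pos 6: 1000 XOR 1101 = 0101
  pos 7: 1011 XOR 1101 = 0110
  pos 8: 1101 XOR 1101 = 0000
Remainder (last 3 bits) = 000. This is the CRC / FCS.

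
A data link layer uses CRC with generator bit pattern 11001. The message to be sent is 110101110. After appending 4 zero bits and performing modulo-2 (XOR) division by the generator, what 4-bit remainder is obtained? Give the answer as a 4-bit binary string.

Append 4 zeros: 1101011100000. Divide by 11001 (XOR where the leading bit is 1):
  pos 0: 11010 XOR 11001 = 00011
  pos 3: 11111 XOR 11001 = 00110
  pos 5: 11000 XOR 11001 = 00001
Remainder (last 4 bits) = 1000. This is the CRC / FCS.

1000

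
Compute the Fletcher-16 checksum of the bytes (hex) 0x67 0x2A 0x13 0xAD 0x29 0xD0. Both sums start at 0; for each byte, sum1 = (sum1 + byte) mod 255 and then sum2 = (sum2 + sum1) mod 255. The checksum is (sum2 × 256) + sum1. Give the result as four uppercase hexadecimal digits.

B74C

Running sums (mod 255):
  after byte 0 (0x67): sum1=103, sum2=103
  after byte 1 (0x2A): sum1=145, sum2=248
  after byte 2 (0x13): sum1=164, sum2=157
  after byte 3 (0xAD): sum1=82, sum2=239
  after byte 4 (0x29): sum1=123, sum2=107
  after byte 5 (0xD0): sum1=76, sum2=183
Checksum = sum2·256 + sum1 = 183·256 + 76 = 46924 = 0xB74C.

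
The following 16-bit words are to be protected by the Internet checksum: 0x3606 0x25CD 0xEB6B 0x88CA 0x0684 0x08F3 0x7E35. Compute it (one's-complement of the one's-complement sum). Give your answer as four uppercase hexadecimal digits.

A249

One's-complement addition (fold any carry out of bit 15 back into bit 0):
  0x3606 + 0x25CD = 0x05BD3
  0x5BD3 + 0xEB6B = 0x1473E → wrap carry → 0x473F
  0x473F + 0x88CA = 0x0D009
  0xD009 + 0x0684 = 0x0D68D
  0xD68D + 0x08F3 = 0x0DF80
  0xDF80 + 0x7E35 = 0x15DB5 → wrap carry → 0x5DB6
One's-complement sum = 0x5DB6.
Checksum = ~0x5DB6 & 0xFFFF = 0xA249.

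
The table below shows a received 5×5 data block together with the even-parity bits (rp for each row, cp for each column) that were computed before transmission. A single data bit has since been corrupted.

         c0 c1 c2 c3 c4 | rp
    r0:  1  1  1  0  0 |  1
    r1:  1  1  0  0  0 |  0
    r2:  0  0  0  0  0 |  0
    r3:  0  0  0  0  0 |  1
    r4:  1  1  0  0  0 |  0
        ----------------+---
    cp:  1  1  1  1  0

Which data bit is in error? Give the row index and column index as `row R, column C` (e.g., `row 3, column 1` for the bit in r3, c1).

row 3, column 3

Recompute each row's even parity and compare to rp:
  r0: data parity 1, sent rp 1 → ok
  r1: data parity 0, sent rp 0 → ok
  r2: data parity 0, sent rp 0 → ok
  r3: data parity 0, sent rp 1 → mismatch
  r4: data parity 0, sent rp 0 → ok
Recompute each column's even parity and compare to cp:
  c0: data parity 1, sent cp 1 → ok
  c1: data parity 1, sent cp 1 → ok
  c2: data parity 1, sent cp 1 → ok
  c3: data parity 0, sent cp 1 → mismatch
  c4: data parity 0, sent cp 0 → ok
Exactly one row (r3) and one column (c3) fail → the flipped bit is at their intersection.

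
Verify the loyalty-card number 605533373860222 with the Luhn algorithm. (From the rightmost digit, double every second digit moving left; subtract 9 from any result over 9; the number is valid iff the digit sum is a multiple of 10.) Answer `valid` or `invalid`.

invalid

From the right, keep odd positions and double even positions (subtract 9 from any doubled value over 9):
  doubled (positions 2,4,...): 4 0 7 5 6 1 0 → sum 23
  kept (positions 1,3,...): 2 2 6 3 3 3 5 6 → sum 30
Total = 53.
53 mod 10 = 3, so the number is invalid.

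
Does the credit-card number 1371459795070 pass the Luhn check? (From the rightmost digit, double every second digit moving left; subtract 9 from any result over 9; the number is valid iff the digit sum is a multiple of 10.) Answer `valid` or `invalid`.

From the right, keep odd positions and double even positions (subtract 9 from any doubled value over 9):
  doubled (positions 2,4,...): 5 1 5 1 2 6 → sum 20
  kept (positions 1,3,...): 0 0 9 9 4 7 1 → sum 30
Total = 50.
50 mod 10 = 0, so the number is valid.

valid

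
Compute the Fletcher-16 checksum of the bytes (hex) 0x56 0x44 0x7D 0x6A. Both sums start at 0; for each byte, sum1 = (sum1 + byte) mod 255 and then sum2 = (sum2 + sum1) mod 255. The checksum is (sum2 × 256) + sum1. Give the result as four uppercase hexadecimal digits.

8B82

Running sums (mod 255):
  after byte 0 (0x56): sum1=86, sum2=86
  after byte 1 (0x44): sum1=154, sum2=240
  after byte 2 (0x7D): sum1=24, sum2=9
  after byte 3 (0x6A): sum1=130, sum2=139
Checksum = sum2·256 + sum1 = 139·256 + 130 = 35714 = 0x8B82.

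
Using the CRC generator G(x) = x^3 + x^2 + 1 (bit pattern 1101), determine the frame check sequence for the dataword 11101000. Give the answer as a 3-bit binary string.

Append 3 zeros: 11101000000. Divide by 1101 (XOR where the leading bit is 1):
  pos 0: 1110 XOR 1101 = 0011
  pos 2: 1110 XOR 1101 = 0011
  pos 4: 1100 XOR 1101 = 0001
  pos 7: 1000 XOR 1101 = 0101
Remainder (last 3 bits) = 101. This is the CRC / FCS.

101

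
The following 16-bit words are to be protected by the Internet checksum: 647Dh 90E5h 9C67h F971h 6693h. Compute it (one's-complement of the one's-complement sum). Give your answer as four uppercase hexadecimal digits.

One's-complement addition (fold any carry out of bit 15 back into bit 0):
  0x647D + 0x90E5 = 0x0F562
  0xF562 + 0x9C67 = 0x191C9 → wrap carry → 0x91CA
  0x91CA + 0xF971 = 0x18B3B → wrap carry → 0x8B3C
  0x8B3C + 0x6693 = 0x0F1CF
One's-complement sum = 0xF1CF.
Checksum = ~0xF1CF & 0xFFFF = 0x0E30.

0E30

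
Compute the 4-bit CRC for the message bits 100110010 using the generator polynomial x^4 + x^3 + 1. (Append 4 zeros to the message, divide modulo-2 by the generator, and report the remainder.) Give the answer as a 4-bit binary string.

Append 4 zeros: 1001100100000. Divide by 11001 (XOR where the leading bit is 1):
  pos 0: 10011 XOR 11001 = 01010
  pos 1: 10100 XOR 11001 = 01101
  pos 2: 11010 XOR 11001 = 00011
  pos 5: 11100 XOR 11001 = 00101
  pos 7: 10100 XOR 11001 = 01101
  pos 8: 11010 XOR 11001 = 00011
Remainder (last 4 bits) = 0011. This is the CRC / FCS.

0011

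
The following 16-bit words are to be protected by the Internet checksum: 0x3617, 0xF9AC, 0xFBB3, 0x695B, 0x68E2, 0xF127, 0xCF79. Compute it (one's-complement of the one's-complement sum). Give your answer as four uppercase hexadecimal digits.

41A8

One's-complement addition (fold any carry out of bit 15 back into bit 0):
  0x3617 + 0xF9AC = 0x12FC3 → wrap carry → 0x2FC4
  0x2FC4 + 0xFBB3 = 0x12B77 → wrap carry → 0x2B78
  0x2B78 + 0x695B = 0x094D3
  0x94D3 + 0x68E2 = 0x0FDB5
  0xFDB5 + 0xF127 = 0x1EEDC → wrap carry → 0xEEDD
  0xEEDD + 0xCF79 = 0x1BE56 → wrap carry → 0xBE57
One's-complement sum = 0xBE57.
Checksum = ~0xBE57 & 0xFFFF = 0x41A8.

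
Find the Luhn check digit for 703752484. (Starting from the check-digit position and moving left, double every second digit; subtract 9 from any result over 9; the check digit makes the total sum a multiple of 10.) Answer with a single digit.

Partial digits right→left: 4 8 4 2 5 7 3 0 7
Double every second digit counting from the check-digit position (so the 1st, 3rd, 5th, ... of the partial from the right).
  doubled (with −9 where >9): 8 8 1 6 5 → sum 28
  kept as-is: 8 2 7 0 → sum 17
Total = 28 + 17 = 45.
Check digit = (10 − (45 mod 10)) mod 10 = 5.

5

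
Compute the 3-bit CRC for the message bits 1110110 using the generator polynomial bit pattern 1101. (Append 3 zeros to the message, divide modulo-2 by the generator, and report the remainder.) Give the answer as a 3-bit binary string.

011

Append 3 zeros: 1110110000. Divide by 1101 (XOR where the leading bit is 1):
  pos 0: 1110 XOR 1101 = 0011
  pos 2: 1111 XOR 1101 = 0010
  pos 4: 1000 XOR 1101 = 0101
  pos 5: 1010 XOR 1101 = 0111
  pos 6: 1110 XOR 1101 = 0011
Remainder (last 3 bits) = 011. This is the CRC / FCS.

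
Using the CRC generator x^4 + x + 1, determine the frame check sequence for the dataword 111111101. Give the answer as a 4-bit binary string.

Append 4 zeros: 1111111010000. Divide by 10011 (XOR where the leading bit is 1):
  pos 0: 11111 XOR 10011 = 01100
  pos 1: 11001 XOR 10011 = 01010
  pos 2: 10101 XOR 10011 = 00110
  pos 4: 11001 XOR 10011 = 01010
  pos 5: 10100 XOR 10011 = 00111
  pos 7: 11100 XOR 10011 = 01111
  pos 8: 11110 XOR 10011 = 01101
Remainder (last 4 bits) = 1101. This is the CRC / FCS.

1101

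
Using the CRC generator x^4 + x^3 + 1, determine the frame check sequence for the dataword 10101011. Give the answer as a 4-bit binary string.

1101

Append 4 zeros: 101010110000. Divide by 11001 (XOR where the leading bit is 1):
  pos 0: 10101 XOR 11001 = 01100
  pos 1: 11000 XOR 11001 = 00001
  pos 5: 11100 XOR 11001 = 00101
  pos 7: 10100 XOR 11001 = 01101
Remainder (last 4 bits) = 1101. This is the CRC / FCS.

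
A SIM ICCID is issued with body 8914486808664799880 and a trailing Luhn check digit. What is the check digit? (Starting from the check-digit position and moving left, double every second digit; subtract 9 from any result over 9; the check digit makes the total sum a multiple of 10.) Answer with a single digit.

Partial digits right→left: 0 8 8 9 9 7 4 6 6 8 0 8 6 8 4 4 1 9 8
Double every second digit counting from the check-digit position (so the 1st, 3rd, 5th, ... of the partial from the right).
  doubled (with −9 where >9): 0 7 9 8 3 0 3 8 2 7 → sum 47
  kept as-is: 8 9 7 6 8 8 8 4 9 → sum 67
Total = 47 + 67 = 114.
Check digit = (10 − (114 mod 10)) mod 10 = 6.

6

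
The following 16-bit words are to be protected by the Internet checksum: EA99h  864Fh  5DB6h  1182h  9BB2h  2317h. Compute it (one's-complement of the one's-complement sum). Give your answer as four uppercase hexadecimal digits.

One's-complement addition (fold any carry out of bit 15 back into bit 0):
  0xEA99 + 0x864F = 0x170E8 → wrap carry → 0x70E9
  0x70E9 + 0x5DB6 = 0x0CE9F
  0xCE9F + 0x1182 = 0x0E021
  0xE021 + 0x9BB2 = 0x17BD3 → wrap carry → 0x7BD4
  0x7BD4 + 0x2317 = 0x09EEB
One's-complement sum = 0x9EEB.
Checksum = ~0x9EEB & 0xFFFF = 0x6114.

6114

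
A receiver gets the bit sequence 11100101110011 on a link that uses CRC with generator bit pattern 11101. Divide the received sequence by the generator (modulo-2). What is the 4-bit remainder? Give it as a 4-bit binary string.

Modulo-2 division of 11100101110011 by 11101:
  pos 0: 11100 XOR 11101 = 00001
  pos 4: 11011 XOR 11101 = 00110
  pos 6: 11010 XOR 11101 = 00111
  pos 8: 11101 XOR 11101 = 00000
Remainder = 0001 (nonzero — an error is detected).

0001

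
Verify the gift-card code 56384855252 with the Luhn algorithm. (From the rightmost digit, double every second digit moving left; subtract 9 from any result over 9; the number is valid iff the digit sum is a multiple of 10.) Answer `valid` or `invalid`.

From the right, keep odd positions and double even positions (subtract 9 from any doubled value over 9):
  doubled (positions 2,4,...): 1 1 7 7 3 → sum 19
  kept (positions 1,3,...): 2 2 5 4 3 5 → sum 21
Total = 40.
40 mod 10 = 0, so the number is valid.

valid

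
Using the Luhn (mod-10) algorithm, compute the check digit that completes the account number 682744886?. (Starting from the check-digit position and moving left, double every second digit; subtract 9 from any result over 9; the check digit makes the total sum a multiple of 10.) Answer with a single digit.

Partial digits right→left: 6 8 8 4 4 7 2 8 6
Double every second digit counting from the check-digit position (so the 1st, 3rd, 5th, ... of the partial from the right).
  doubled (with −9 where >9): 3 7 8 4 3 → sum 25
  kept as-is: 8 4 7 8 → sum 27
Total = 25 + 27 = 52.
Check digit = (10 − (52 mod 10)) mod 10 = 8.

8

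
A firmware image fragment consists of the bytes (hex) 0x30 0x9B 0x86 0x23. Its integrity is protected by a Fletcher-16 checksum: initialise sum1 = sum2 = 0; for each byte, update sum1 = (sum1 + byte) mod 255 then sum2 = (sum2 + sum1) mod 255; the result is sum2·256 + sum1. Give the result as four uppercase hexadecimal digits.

Running sums (mod 255):
  after byte 0 (0x30): sum1=48, sum2=48
  after byte 1 (0x9B): sum1=203, sum2=251
  after byte 2 (0x86): sum1=82, sum2=78
  after byte 3 (0x23): sum1=117, sum2=195
Checksum = sum2·256 + sum1 = 195·256 + 117 = 50037 = 0xC375.

C375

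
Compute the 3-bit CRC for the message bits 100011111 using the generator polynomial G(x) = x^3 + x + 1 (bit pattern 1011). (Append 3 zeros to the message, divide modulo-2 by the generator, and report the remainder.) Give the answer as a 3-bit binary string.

Append 3 zeros: 100011111000. Divide by 1011 (XOR where the leading bit is 1):
  pos 0: 1000 XOR 1011 = 0011
  pos 2: 1111 XOR 1011 = 0100
  pos 3: 1001 XOR 1011 = 0010
  pos 5: 1011 XOR 1011 = 0000
Remainder (last 3 bits) = 000. This is the CRC / FCS.

000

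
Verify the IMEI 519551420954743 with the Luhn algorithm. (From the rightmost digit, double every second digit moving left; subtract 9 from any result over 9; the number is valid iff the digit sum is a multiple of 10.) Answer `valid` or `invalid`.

invalid

From the right, keep odd positions and double even positions (subtract 9 from any doubled value over 9):
  doubled (positions 2,4,...): 8 8 9 4 2 1 2 → sum 34
  kept (positions 1,3,...): 3 7 5 0 4 5 9 5 → sum 38
Total = 72.
72 mod 10 = 2, so the number is invalid.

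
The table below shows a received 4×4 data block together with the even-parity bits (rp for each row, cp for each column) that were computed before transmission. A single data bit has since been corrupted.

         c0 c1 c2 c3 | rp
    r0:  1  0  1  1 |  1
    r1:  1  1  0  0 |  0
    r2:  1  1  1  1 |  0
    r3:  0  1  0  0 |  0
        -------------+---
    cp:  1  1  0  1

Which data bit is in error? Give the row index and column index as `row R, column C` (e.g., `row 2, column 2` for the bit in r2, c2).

Recompute each row's even parity and compare to rp:
  r0: data parity 1, sent rp 1 → ok
  r1: data parity 0, sent rp 0 → ok
  r2: data parity 0, sent rp 0 → ok
  r3: data parity 1, sent rp 0 → mismatch
Recompute each column's even parity and compare to cp:
  c0: data parity 1, sent cp 1 → ok
  c1: data parity 1, sent cp 1 → ok
  c2: data parity 0, sent cp 0 → ok
  c3: data parity 0, sent cp 1 → mismatch
Exactly one row (r3) and one column (c3) fail → the flipped bit is at their intersection.

row 3, column 3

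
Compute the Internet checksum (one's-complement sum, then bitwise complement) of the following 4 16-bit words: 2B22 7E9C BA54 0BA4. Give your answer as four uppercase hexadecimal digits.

One's-complement addition (fold any carry out of bit 15 back into bit 0):
  0x2B22 + 0x7E9C = 0x0A9BE
  0xA9BE + 0xBA54 = 0x16412 → wrap carry → 0x6413
  0x6413 + 0x0BA4 = 0x06FB7
One's-complement sum = 0x6FB7.
Checksum = ~0x6FB7 & 0xFFFF = 0x9048.

9048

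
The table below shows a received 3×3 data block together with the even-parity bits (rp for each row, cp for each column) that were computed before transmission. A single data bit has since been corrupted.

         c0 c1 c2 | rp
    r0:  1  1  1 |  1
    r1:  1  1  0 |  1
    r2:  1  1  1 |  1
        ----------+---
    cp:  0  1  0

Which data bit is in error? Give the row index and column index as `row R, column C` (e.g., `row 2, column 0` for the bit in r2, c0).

row 1, column 0

Recompute each row's even parity and compare to rp:
  r0: data parity 1, sent rp 1 → ok
  r1: data parity 0, sent rp 1 → mismatch
  r2: data parity 1, sent rp 1 → ok
Recompute each column's even parity and compare to cp:
  c0: data parity 1, sent cp 0 → mismatch
  c1: data parity 1, sent cp 1 → ok
  c2: data parity 0, sent cp 0 → ok
Exactly one row (r1) and one column (c0) fail → the flipped bit is at their intersection.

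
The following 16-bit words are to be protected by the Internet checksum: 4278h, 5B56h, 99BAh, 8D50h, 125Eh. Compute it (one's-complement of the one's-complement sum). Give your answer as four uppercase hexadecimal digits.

One's-complement addition (fold any carry out of bit 15 back into bit 0):
  0x4278 + 0x5B56 = 0x09DCE
  0x9DCE + 0x99BA = 0x13788 → wrap carry → 0x3789
  0x3789 + 0x8D50 = 0x0C4D9
  0xC4D9 + 0x125E = 0x0D737
One's-complement sum = 0xD737.
Checksum = ~0xD737 & 0xFFFF = 0x28C8.

28C8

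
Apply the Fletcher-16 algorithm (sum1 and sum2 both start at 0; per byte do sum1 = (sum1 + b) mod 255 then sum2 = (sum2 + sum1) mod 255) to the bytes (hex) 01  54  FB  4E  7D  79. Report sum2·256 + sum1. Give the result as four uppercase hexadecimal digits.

Running sums (mod 255):
  after byte 0 (01): sum1=1, sum2=1
  after byte 1 (54): sum1=85, sum2=86
  after byte 2 (FB): sum1=81, sum2=167
  after byte 3 (4E): sum1=159, sum2=71
  after byte 4 (7D): sum1=29, sum2=100
  after byte 5 (79): sum1=150, sum2=250
Checksum = sum2·256 + sum1 = 250·256 + 150 = 64150 = 0xFA96.

FA96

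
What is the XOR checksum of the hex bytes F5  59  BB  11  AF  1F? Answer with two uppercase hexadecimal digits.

XOR the bytes together:
  start with 0xF5
  0xF5 ⊕ 0x59 = 0xAC
  0xAC ⊕ 0xBB = 0x17
  0x17 ⊕ 0x11 = 0x06
  0x06 ⊕ 0xAF = 0xA9
  0xA9 ⊕ 0x1F = 0xB6

B6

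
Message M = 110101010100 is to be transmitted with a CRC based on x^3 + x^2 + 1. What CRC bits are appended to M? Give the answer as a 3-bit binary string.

Append 3 zeros: 110101010100000. Divide by 1101 (XOR where the leading bit is 1):
  pos 0: 1101 XOR 1101 = 0000
  pos 5: 1010 XOR 1101 = 0111
  pos 6: 1111 XOR 1101 = 0010
  pos 8: 1000 XOR 1101 = 0101
  pos 9: 1010 XOR 1101 = 0111
  pos 10: 1110 XOR 1101 = 0011
Remainder (last 3 bits) = 110. This is the CRC / FCS.

110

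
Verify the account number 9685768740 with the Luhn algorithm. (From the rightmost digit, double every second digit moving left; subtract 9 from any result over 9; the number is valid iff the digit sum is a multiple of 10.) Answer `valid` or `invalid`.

valid

From the right, keep odd positions and double even positions (subtract 9 from any doubled value over 9):
  doubled (positions 2,4,...): 8 7 5 7 9 → sum 36
  kept (positions 1,3,...): 0 7 6 5 6 → sum 24
Total = 60.
60 mod 10 = 0, so the number is valid.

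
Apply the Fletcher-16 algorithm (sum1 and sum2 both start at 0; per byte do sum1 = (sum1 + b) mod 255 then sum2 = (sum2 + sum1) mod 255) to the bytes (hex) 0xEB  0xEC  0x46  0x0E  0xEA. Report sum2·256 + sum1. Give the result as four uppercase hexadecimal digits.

Running sums (mod 255):
  after byte 0 (0xEB): sum1=235, sum2=235
  after byte 1 (0xEC): sum1=216, sum2=196
  after byte 2 (0x46): sum1=31, sum2=227
  after byte 3 (0x0E): sum1=45, sum2=17
  after byte 4 (0xEA): sum1=24, sum2=41
Checksum = sum2·256 + sum1 = 41·256 + 24 = 10520 = 0x2918.

2918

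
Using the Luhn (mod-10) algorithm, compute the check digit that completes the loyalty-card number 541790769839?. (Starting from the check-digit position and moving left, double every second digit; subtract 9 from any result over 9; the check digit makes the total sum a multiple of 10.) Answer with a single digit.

Partial digits right→left: 9 3 8 9 6 7 0 9 7 1 4 5
Double every second digit counting from the check-digit position (so the 1st, 3rd, 5th, ... of the partial from the right).
  doubled (with −9 where >9): 9 7 3 0 5 8 → sum 32
  kept as-is: 3 9 7 9 1 5 → sum 34
Total = 32 + 34 = 66.
Check digit = (10 − (66 mod 10)) mod 10 = 4.

4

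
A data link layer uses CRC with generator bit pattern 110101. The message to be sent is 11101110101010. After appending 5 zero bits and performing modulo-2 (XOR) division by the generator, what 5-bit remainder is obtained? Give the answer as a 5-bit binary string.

01011

Append 5 zeros: 1110111010101000000. Divide by 110101 (XOR where the leading bit is 1):
  pos 0: 111011 XOR 110101 = 001110
  pos 2: 111010 XOR 110101 = 001111
  pos 4: 111110 XOR 110101 = 001011
  pos 6: 101110 XOR 110101 = 011011
  pos 7: 110111 XOR 110101 = 000010
  pos 11: 100000 XOR 110101 = 010101
  pos 12: 101010 XOR 110101 = 011111
  pos 13: 111110 XOR 110101 = 001011
Remainder (last 5 bits) = 01011. This is the CRC / FCS.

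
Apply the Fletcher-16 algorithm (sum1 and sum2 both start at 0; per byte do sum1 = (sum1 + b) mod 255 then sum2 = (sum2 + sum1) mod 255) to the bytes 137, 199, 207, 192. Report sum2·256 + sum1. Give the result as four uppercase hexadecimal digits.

DDE1

Running sums (mod 255):
  after byte 0 (137): sum1=137, sum2=137
  after byte 1 (199): sum1=81, sum2=218
  after byte 2 (207): sum1=33, sum2=251
  after byte 3 (192): sum1=225, sum2=221
Checksum = sum2·256 + sum1 = 221·256 + 225 = 56801 = 0xDDE1.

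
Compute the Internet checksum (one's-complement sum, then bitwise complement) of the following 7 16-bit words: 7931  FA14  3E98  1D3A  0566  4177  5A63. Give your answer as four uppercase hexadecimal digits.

One's-complement addition (fold any carry out of bit 15 back into bit 0):
  0x7931 + 0xFA14 = 0x17345 → wrap carry → 0x7346
  0x7346 + 0x3E98 = 0x0B1DE
  0xB1DE + 0x1D3A = 0x0CF18
  0xCF18 + 0x0566 = 0x0D47E
  0xD47E + 0x4177 = 0x115F5 → wrap carry → 0x15F6
  0x15F6 + 0x5A63 = 0x07059
One's-complement sum = 0x7059.
Checksum = ~0x7059 & 0xFFFF = 0x8FA6.

8FA6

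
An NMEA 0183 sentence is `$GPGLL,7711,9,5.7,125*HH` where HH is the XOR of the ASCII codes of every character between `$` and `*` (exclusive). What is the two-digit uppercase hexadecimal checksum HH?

XOR the ASCII codes of the payload characters:
  'G' = 0x47 → acc = 0x47
  'P' = 0x50 → acc = 0x17
  'G' = 0x47 → acc = 0x50
  'L' = 0x4C → acc = 0x1C
  'L' = 0x4C → acc = 0x50
  ',' = 0x2C → acc = 0x7C
  '7' = 0x37 → acc = 0x4B
  '7' = 0x37 → acc = 0x7C
  '1' = 0x31 → acc = 0x4D
  '1' = 0x31 → acc = 0x7C
  ',' = 0x2C → acc = 0x50
  '9' = 0x39 → acc = 0x69
  ',' = 0x2C → acc = 0x45
  '5' = 0x35 → acc = 0x70
  '.' = 0x2E → acc = 0x5E
  '7' = 0x37 → acc = 0x69
  ',' = 0x2C → acc = 0x45
  '1' = 0x31 → acc = 0x74
  '2' = 0x32 → acc = 0x46
  '5' = 0x35 → acc = 0x73
Checksum = 0x73.

73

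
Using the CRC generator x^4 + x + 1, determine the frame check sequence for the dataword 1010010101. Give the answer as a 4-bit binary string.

Append 4 zeros: 10100101010000. Divide by 10011 (XOR where the leading bit is 1):
  pos 0: 10100 XOR 10011 = 00111
  pos 2: 11110 XOR 10011 = 01101
  pos 3: 11011 XOR 10011 = 01000
  pos 4: 10000 XOR 10011 = 00011
  pos 7: 11100 XOR 10011 = 01111
  pos 8: 11110 XOR 10011 = 01101
  pos 9: 11010 XOR 10011 = 01001
Remainder (last 4 bits) = 1001. This is the CRC / FCS.

1001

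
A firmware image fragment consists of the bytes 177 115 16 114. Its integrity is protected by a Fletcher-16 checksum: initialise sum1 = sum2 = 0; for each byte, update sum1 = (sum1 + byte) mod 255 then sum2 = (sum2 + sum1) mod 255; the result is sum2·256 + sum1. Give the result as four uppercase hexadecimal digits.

B3A7

Running sums (mod 255):
  after byte 0 (177): sum1=177, sum2=177
  after byte 1 (115): sum1=37, sum2=214
  after byte 2 (16): sum1=53, sum2=12
  after byte 3 (114): sum1=167, sum2=179
Checksum = sum2·256 + sum1 = 179·256 + 167 = 45991 = 0xB3A7.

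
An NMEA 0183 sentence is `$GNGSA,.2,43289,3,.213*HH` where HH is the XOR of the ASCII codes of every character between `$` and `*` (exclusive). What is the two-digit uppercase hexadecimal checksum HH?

59

XOR the ASCII codes of the payload characters:
  'G' = 0x47 → acc = 0x47
  'N' = 0x4E → acc = 0x09
  'G' = 0x47 → acc = 0x4E
  'S' = 0x53 → acc = 0x1D
  'A' = 0x41 → acc = 0x5C
  ',' = 0x2C → acc = 0x70
  '.' = 0x2E → acc = 0x5E
  '2' = 0x32 → acc = 0x6C
  ',' = 0x2C → acc = 0x40
  '4' = 0x34 → acc = 0x74
  '3' = 0x33 → acc = 0x47
  '2' = 0x32 → acc = 0x75
  '8' = 0x38 → acc = 0x4D
  '9' = 0x39 → acc = 0x74
  ',' = 0x2C → acc = 0x58
  '3' = 0x33 → acc = 0x6B
  ',' = 0x2C → acc = 0x47
  '.' = 0x2E → acc = 0x69
  '2' = 0x32 → acc = 0x5B
  '1' = 0x31 → acc = 0x6A
  '3' = 0x33 → acc = 0x59
Checksum = 0x59.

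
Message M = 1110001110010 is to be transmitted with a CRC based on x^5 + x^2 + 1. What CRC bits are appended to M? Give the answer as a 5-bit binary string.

Append 5 zeros: 111000111001000000. Divide by 100101 (XOR where the leading bit is 1):
  pos 0: 111000 XOR 100101 = 011101
  pos 1: 111011 XOR 100101 = 011110
  pos 2: 111101 XOR 100101 = 011000
  pos 3: 110001 XOR 100101 = 010100
  pos 4: 101000 XOR 100101 = 001101
  pos 6: 110101 XOR 100101 = 010000
  pos 7: 100000 XOR 100101 = 000101
  pos 10: 101000 XOR 100101 = 001101
  pos 12: 110100 XOR 100101 = 010001
Remainder (last 5 bits) = 10001. This is the CRC / FCS.

10001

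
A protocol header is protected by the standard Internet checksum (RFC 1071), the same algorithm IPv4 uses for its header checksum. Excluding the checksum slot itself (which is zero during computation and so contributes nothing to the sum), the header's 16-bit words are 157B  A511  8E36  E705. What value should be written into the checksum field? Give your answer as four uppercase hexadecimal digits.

One's-complement addition (fold any carry out of bit 15 back into bit 0):
  0x157B + 0xA511 = 0x0BA8C
  0xBA8C + 0x8E36 = 0x148C2 → wrap carry → 0x48C3
  0x48C3 + 0xE705 = 0x12FC8 → wrap carry → 0x2FC9
One's-complement sum = 0x2FC9.
Checksum = ~0x2FC9 & 0xFFFF = 0xD036.

D036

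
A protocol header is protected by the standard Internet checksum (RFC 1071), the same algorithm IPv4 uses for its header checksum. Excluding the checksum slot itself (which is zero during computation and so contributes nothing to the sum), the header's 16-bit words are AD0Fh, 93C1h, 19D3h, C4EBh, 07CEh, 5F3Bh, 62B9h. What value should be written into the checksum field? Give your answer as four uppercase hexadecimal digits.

16AD

One's-complement addition (fold any carry out of bit 15 back into bit 0):
  0xAD0F + 0x93C1 = 0x140D0 → wrap carry → 0x40D1
  0x40D1 + 0x19D3 = 0x05AA4
  0x5AA4 + 0xC4EB = 0x11F8F → wrap carry → 0x1F90
  0x1F90 + 0x07CE = 0x0275E
  0x275E + 0x5F3B = 0x08699
  0x8699 + 0x62B9 = 0x0E952
One's-complement sum = 0xE952.
Checksum = ~0xE952 & 0xFFFF = 0x16AD.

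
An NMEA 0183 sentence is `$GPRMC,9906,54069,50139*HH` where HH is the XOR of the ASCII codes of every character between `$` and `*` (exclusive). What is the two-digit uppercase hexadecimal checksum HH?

XOR the ASCII codes of the payload characters:
  'G' = 0x47 → acc = 0x47
  'P' = 0x50 → acc = 0x17
  'R' = 0x52 → acc = 0x45
  'M' = 0x4D → acc = 0x08
  'C' = 0x43 → acc = 0x4B
  ',' = 0x2C → acc = 0x67
  '9' = 0x39 → acc = 0x5E
  '9' = 0x39 → acc = 0x67
  '0' = 0x30 → acc = 0x57
  '6' = 0x36 → acc = 0x61
  ',' = 0x2C → acc = 0x4D
  '5' = 0x35 → acc = 0x78
  '4' = 0x34 → acc = 0x4C
  '0' = 0x30 → acc = 0x7C
  '6' = 0x36 → acc = 0x4A
  '9' = 0x39 → acc = 0x73
  ',' = 0x2C → acc = 0x5F
  '5' = 0x35 → acc = 0x6A
  '0' = 0x30 → acc = 0x5A
  '1' = 0x31 → acc = 0x6B
  '3' = 0x33 → acc = 0x58
  '9' = 0x39 → acc = 0x61
Checksum = 0x61.

61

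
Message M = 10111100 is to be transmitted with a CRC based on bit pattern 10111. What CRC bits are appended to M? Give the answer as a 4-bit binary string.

1011

Append 4 zeros: 101111000000. Divide by 10111 (XOR where the leading bit is 1):
  pos 0: 10111 XOR 10111 = 00000
  pos 5: 10000 XOR 10111 = 00111
  pos 7: 11100 XOR 10111 = 01011
Remainder (last 4 bits) = 1011. This is the CRC / FCS.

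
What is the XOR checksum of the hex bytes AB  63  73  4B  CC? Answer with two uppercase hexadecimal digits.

3C

XOR the bytes together:
  start with 0xAB
  0xAB ⊕ 0x63 = 0xC8
  0xC8 ⊕ 0x73 = 0xBB
  0xBB ⊕ 0x4B = 0xF0
  0xF0 ⊕ 0xCC = 0x3C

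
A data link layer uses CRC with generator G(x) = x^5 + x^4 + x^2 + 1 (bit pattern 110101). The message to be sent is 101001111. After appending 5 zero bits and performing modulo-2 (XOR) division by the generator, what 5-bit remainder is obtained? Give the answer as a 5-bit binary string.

Append 5 zeros: 10100111100000. Divide by 110101 (XOR where the leading bit is 1):
  pos 0: 101001 XOR 110101 = 011100
  pos 1: 111001 XOR 110101 = 001100
  pos 3: 110011 XOR 110101 = 000110
  pos 6: 110000 XOR 110101 = 000101
Remainder (last 5 bits) = 10100. This is the CRC / FCS.

10100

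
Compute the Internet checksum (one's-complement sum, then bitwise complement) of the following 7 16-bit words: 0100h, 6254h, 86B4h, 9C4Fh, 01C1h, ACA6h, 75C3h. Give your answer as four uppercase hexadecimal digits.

557C

One's-complement addition (fold any carry out of bit 15 back into bit 0):
  0x0100 + 0x6254 = 0x06354
  0x6354 + 0x86B4 = 0x0EA08
  0xEA08 + 0x9C4F = 0x18657 → wrap carry → 0x8658
  0x8658 + 0x01C1 = 0x08819
  0x8819 + 0xACA6 = 0x134BF → wrap carry → 0x34C0
  0x34C0 + 0x75C3 = 0x0AA83
One's-complement sum = 0xAA83.
Checksum = ~0xAA83 & 0xFFFF = 0x557C.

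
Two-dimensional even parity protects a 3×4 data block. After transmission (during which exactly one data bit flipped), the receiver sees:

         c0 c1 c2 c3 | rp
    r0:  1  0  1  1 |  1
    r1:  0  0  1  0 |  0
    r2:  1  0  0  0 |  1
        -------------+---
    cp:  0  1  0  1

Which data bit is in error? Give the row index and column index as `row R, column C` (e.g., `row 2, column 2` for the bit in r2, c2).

row 1, column 1

Recompute each row's even parity and compare to rp:
  r0: data parity 1, sent rp 1 → ok
  r1: data parity 1, sent rp 0 → mismatch
  r2: data parity 1, sent rp 1 → ok
Recompute each column's even parity and compare to cp:
  c0: data parity 0, sent cp 0 → ok
  c1: data parity 0, sent cp 1 → mismatch
  c2: data parity 0, sent cp 0 → ok
  c3: data parity 1, sent cp 1 → ok
Exactly one row (r1) and one column (c1) fail → the flipped bit is at their intersection.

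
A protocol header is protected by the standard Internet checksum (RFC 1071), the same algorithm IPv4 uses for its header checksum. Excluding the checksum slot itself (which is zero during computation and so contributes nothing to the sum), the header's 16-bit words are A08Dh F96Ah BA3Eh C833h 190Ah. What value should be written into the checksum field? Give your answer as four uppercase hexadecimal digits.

CA8A

One's-complement addition (fold any carry out of bit 15 back into bit 0):
  0xA08D + 0xF96A = 0x199F7 → wrap carry → 0x99F8
  0x99F8 + 0xBA3E = 0x15436 → wrap carry → 0x5437
  0x5437 + 0xC833 = 0x11C6A → wrap carry → 0x1C6B
  0x1C6B + 0x190A = 0x03575
One's-complement sum = 0x3575.
Checksum = ~0x3575 & 0xFFFF = 0xCA8A.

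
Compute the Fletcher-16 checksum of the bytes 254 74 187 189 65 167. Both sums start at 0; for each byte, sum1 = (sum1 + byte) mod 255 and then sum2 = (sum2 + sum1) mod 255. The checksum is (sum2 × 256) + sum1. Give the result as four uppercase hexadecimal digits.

Running sums (mod 255):
  after byte 0 (254): sum1=254, sum2=254
  after byte 1 (74): sum1=73, sum2=72
  after byte 2 (187): sum1=5, sum2=77
  after byte 3 (189): sum1=194, sum2=16
  after byte 4 (65): sum1=4, sum2=20
  after byte 5 (167): sum1=171, sum2=191
Checksum = sum2·256 + sum1 = 191·256 + 171 = 49067 = 0xBFAB.

BFAB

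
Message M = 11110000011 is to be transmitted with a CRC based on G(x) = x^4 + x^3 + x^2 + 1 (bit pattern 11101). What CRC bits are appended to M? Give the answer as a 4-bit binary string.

1111

Append 4 zeros: 111100000110000. Divide by 11101 (XOR where the leading bit is 1):
  pos 0: 11110 XOR 11101 = 00011
  pos 3: 11000 XOR 11101 = 00101
  pos 5: 10101 XOR 11101 = 01000
  pos 6: 10001 XOR 11101 = 01100
  pos 7: 11000 XOR 11101 = 00101
  pos 9: 10100 XOR 11101 = 01001
  pos 10: 10010 XOR 11101 = 01111
Remainder (last 4 bits) = 1111. This is the CRC / FCS.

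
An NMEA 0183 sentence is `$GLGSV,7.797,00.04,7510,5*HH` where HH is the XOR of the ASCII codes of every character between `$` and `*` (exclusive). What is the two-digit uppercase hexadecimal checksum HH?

XOR the ASCII codes of the payload characters:
  'G' = 0x47 → acc = 0x47
  'L' = 0x4C → acc = 0x0B
  'G' = 0x47 → acc = 0x4C
  'S' = 0x53 → acc = 0x1F
  'V' = 0x56 → acc = 0x49
  ',' = 0x2C → acc = 0x65
  '7' = 0x37 → acc = 0x52
  '.' = 0x2E → acc = 0x7C
  '7' = 0x37 → acc = 0x4B
  '9' = 0x39 → acc = 0x72
  '7' = 0x37 → acc = 0x45
  ',' = 0x2C → acc = 0x69
  '0' = 0x30 → acc = 0x59
  '0' = 0x30 → acc = 0x69
  '.' = 0x2E → acc = 0x47
  '0' = 0x30 → acc = 0x77
  '4' = 0x34 → acc = 0x43
  ',' = 0x2C → acc = 0x6F
  '7' = 0x37 → acc = 0x58
  '5' = 0x35 → acc = 0x6D
  '1' = 0x31 → acc = 0x5C
  '0' = 0x30 → acc = 0x6C
  ',' = 0x2C → acc = 0x40
  '5' = 0x35 → acc = 0x75
Checksum = 0x75.

75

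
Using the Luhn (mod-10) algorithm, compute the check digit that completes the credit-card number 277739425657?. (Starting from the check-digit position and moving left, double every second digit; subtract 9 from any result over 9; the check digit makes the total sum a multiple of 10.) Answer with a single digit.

3

Partial digits right→left: 7 5 6 5 2 4 9 3 7 7 7 2
Double every second digit counting from the check-digit position (so the 1st, 3rd, 5th, ... of the partial from the right).
  doubled (with −9 where >9): 5 3 4 9 5 5 → sum 31
  kept as-is: 5 5 4 3 7 2 → sum 26
Total = 31 + 26 = 57.
Check digit = (10 − (57 mod 10)) mod 10 = 3.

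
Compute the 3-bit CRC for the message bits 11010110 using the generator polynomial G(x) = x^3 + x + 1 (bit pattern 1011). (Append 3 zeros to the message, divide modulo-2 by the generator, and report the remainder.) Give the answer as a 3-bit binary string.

Append 3 zeros: 11010110000. Divide by 1011 (XOR where the leading bit is 1):
  pos 0: 1101 XOR 1011 = 0110
  pos 1: 1100 XOR 1011 = 0111
  pos 2: 1111 XOR 1011 = 0100
  pos 3: 1001 XOR 1011 = 0010
  pos 5: 1000 XOR 1011 = 0011
  pos 7: 1100 XOR 1011 = 0111
Remainder (last 3 bits) = 111. This is the CRC / FCS.

111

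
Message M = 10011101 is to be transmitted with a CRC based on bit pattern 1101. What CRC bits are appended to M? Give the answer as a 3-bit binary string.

100

Append 3 zeros: 10011101000. Divide by 1101 (XOR where the leading bit is 1):
  pos 0: 1001 XOR 1101 = 0100
  pos 1: 1001 XOR 1101 = 0100
  pos 2: 1001 XOR 1101 = 0100
  pos 3: 1000 XOR 1101 = 0101
  pos 4: 1011 XOR 1101 = 0110
  pos 5: 1100 XOR 1101 = 0001
Remainder (last 3 bits) = 100. This is the CRC / FCS.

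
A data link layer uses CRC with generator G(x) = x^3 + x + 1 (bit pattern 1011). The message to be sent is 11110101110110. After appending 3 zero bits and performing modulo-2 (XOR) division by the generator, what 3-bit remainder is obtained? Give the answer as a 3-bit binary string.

Append 3 zeros: 11110101110110000. Divide by 1011 (XOR where the leading bit is 1):
  pos 0: 1111 XOR 1011 = 0100
  pos 1: 1000 XOR 1011 = 0011
  pos 3: 1110 XOR 1011 = 0101
  pos 4: 1011 XOR 1011 = 0000
  pos 8: 1101 XOR 1011 = 0110
  pos 9: 1101 XOR 1011 = 0110
  pos 10: 1100 XOR 1011 = 0111
  pos 11: 1110 XOR 1011 = 0101
  pos 12: 1010 XOR 1011 = 0001
Remainder (last 3 bits) = 010. This is the CRC / FCS.

010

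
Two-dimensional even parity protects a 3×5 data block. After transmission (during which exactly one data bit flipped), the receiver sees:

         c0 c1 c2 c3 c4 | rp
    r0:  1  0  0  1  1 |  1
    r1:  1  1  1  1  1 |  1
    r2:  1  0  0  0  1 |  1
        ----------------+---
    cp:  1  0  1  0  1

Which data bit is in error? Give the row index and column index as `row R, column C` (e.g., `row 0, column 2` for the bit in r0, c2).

row 2, column 1

Recompute each row's even parity and compare to rp:
  r0: data parity 1, sent rp 1 → ok
  r1: data parity 1, sent rp 1 → ok
  r2: data parity 0, sent rp 1 → mismatch
Recompute each column's even parity and compare to cp:
  c0: data parity 1, sent cp 1 → ok
  c1: data parity 1, sent cp 0 → mismatch
  c2: data parity 1, sent cp 1 → ok
  c3: data parity 0, sent cp 0 → ok
  c4: data parity 1, sent cp 1 → ok
Exactly one row (r2) and one column (c1) fail → the flipped bit is at their intersection.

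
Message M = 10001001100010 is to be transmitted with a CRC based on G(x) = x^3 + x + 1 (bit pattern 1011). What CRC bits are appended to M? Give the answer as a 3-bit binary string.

011

Append 3 zeros: 10001001100010000. Divide by 1011 (XOR where the leading bit is 1):
  pos 0: 1000 XOR 1011 = 0011
  pos 2: 1110 XOR 1011 = 0101
  pos 3: 1010 XOR 1011 = 0001
  pos 6: 1110 XOR 1011 = 0101
  pos 7: 1010 XOR 1011 = 0001
  pos 10: 1010 XOR 1011 = 0001
  pos 13: 1000 XOR 1011 = 0011
Remainder (last 3 bits) = 011. This is the CRC / FCS.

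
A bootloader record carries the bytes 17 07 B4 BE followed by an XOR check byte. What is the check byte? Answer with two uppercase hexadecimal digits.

1A

XOR the bytes together:
  start with 0x17
  0x17 ⊕ 0x07 = 0x10
  0x10 ⊕ 0xB4 = 0xA4
  0xA4 ⊕ 0xBE = 0x1A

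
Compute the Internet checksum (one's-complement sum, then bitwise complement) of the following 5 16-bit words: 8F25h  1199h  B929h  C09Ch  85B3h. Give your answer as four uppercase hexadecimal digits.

One's-complement addition (fold any carry out of bit 15 back into bit 0):
  0x8F25 + 0x1199 = 0x0A0BE
  0xA0BE + 0xB929 = 0x159E7 → wrap carry → 0x59E8
  0x59E8 + 0xC09C = 0x11A84 → wrap carry → 0x1A85
  0x1A85 + 0x85B3 = 0x0A038
One's-complement sum = 0xA038.
Checksum = ~0xA038 & 0xFFFF = 0x5FC7.

5FC7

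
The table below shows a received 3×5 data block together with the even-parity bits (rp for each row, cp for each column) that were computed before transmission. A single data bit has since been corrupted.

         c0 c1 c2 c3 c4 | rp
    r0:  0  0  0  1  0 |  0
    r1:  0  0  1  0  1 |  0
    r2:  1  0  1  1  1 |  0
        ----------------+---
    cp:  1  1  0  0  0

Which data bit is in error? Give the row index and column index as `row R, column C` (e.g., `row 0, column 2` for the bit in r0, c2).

row 0, column 1

Recompute each row's even parity and compare to rp:
  r0: data parity 1, sent rp 0 → mismatch
  r1: data parity 0, sent rp 0 → ok
  r2: data parity 0, sent rp 0 → ok
Recompute each column's even parity and compare to cp:
  c0: data parity 1, sent cp 1 → ok
  c1: data parity 0, sent cp 1 → mismatch
  c2: data parity 0, sent cp 0 → ok
  c3: data parity 0, sent cp 0 → ok
  c4: data parity 0, sent cp 0 → ok
Exactly one row (r0) and one column (c1) fail → the flipped bit is at their intersection.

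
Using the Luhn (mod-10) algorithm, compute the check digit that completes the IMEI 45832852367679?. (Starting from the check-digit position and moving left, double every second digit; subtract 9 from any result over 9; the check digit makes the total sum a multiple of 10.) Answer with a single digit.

1

Partial digits right→left: 9 7 6 7 6 3 2 5 8 2 3 8 5 4
Double every second digit counting from the check-digit position (so the 1st, 3rd, 5th, ... of the partial from the right).
  doubled (with −9 where >9): 9 3 3 4 7 6 1 → sum 33
  kept as-is: 7 7 3 5 2 8 4 → sum 36
Total = 33 + 36 = 69.
Check digit = (10 − (69 mod 10)) mod 10 = 1.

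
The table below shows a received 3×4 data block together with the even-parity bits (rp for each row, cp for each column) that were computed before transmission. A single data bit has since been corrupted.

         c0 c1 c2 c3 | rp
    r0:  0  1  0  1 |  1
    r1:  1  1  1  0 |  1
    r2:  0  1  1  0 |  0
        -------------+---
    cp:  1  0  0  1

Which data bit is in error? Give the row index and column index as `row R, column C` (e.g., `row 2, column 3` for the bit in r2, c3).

Recompute each row's even parity and compare to rp:
  r0: data parity 0, sent rp 1 → mismatch
  r1: data parity 1, sent rp 1 → ok
  r2: data parity 0, sent rp 0 → ok
Recompute each column's even parity and compare to cp:
  c0: data parity 1, sent cp 1 → ok
  c1: data parity 1, sent cp 0 → mismatch
  c2: data parity 0, sent cp 0 → ok
  c3: data parity 1, sent cp 1 → ok
Exactly one row (r0) and one column (c1) fail → the flipped bit is at their intersection.

row 0, column 1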